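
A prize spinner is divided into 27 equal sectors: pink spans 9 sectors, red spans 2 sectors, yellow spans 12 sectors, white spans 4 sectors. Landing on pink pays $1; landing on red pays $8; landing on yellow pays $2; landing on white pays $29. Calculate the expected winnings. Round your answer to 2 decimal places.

E[payout] = (9/27)·1 + (2/27)·8 + (12/27)·2 + (4/27)·29 = 55/9
≈ $6.11

$6.11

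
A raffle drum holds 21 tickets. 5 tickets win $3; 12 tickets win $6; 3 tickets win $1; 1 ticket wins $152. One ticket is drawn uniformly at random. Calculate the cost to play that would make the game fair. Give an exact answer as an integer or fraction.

242/21 dollars

E[payout] = (5/21)·3 + (12/21)·6 + (3/21)·1 + (1/21)·152 = 242/21
Fair fee = E[payout] = 242/21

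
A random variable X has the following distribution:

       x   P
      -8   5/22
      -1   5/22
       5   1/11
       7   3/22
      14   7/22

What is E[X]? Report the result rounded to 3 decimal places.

3.818

E[X] = (5/22)·(-8) + (5/22)·(-1) + (1/11)·5 + (3/22)·7 + (7/22)·14
     = 42/11 ≈ 3.818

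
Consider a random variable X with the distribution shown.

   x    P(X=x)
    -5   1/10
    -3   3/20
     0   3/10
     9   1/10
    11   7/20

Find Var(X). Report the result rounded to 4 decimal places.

E[X] = (1/10)·(-5) + (3/20)·(-3) + (3/10)·0 + (1/10)·9 + (7/20)·11 = 19/5
E[X²] = (1/10)·25 + (3/20)·9 + (3/10)·0 + (1/10)·81 + (7/20)·121 = 543/10
Var(X) = 543/10 − (19/5)² = 1993/50 ≈ 39.8600

39.8600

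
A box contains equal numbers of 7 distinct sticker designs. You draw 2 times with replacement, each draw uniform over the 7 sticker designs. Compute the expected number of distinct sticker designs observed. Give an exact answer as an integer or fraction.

13/7

Let Xⱼ=1 if type j appears at least once. P(Xⱼ=1) = 1 − ((7−1)/7)^2 = 13/49.
E[#distinct] = 7·13/49 = 13/7.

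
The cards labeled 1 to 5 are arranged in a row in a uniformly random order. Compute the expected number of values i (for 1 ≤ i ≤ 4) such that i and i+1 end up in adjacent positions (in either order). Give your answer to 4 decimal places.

For each i ∈ {1,…,4}, let Xᵢ = 1 if i and i+1 are adjacent. P(Xᵢ=1) = 2·(5−1)!/5! = 2/5.
By linearity, E[ΣXᵢ] = (4)·(2/5) = 8/5.
≈ 1.6000

1.6000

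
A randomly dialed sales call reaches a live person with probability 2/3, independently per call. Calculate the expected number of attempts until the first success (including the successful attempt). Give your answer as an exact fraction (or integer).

3/2

For a geometric distribution, E[trials] = 1/p = 1/(2/3) = 3/2.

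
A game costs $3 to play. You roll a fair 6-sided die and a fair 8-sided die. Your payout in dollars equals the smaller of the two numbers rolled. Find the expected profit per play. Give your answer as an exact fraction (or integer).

Distribution of the smaller of the two numbers rolled: 1 w.p. 13/48, 2 w.p. 11/48, 3 w.p. 3/16, 4 w.p. 7/48, 5 w.p. 5/48, 6 w.p. 1/16
E[payout] = (13/48)·1 + (11/48)·2 + (3/16)·3 + (7/48)·4 + (5/48)·5 + (1/16)·6 = 133/48
Expected profit = 133/48 − 3 = -11/48

-11/48 dollars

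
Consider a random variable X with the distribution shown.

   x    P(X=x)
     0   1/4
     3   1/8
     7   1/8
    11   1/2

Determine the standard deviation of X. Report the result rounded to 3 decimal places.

E[X] = 27/4, E[X²] = 271/4
Var(X) = E[X²] − (E[X])² = 271/4 − 729/16 = 355/16
SD(X) = √(355/16) ≈ 4.710

4.710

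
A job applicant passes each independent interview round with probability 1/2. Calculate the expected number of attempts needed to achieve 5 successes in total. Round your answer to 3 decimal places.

By linearity (sum of 5 independent geometric waits), E[trials] = 5/p = 5/(1/2) = 10.
≈ 10.000

10.000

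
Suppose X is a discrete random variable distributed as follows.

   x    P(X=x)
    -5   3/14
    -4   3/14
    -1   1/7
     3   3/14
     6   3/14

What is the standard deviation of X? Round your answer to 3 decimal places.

E[X] = -1/7, E[X²] = 130/7
Var(X) = E[X²] − (E[X])² = 130/7 − 1/49 = 909/49
SD(X) = √(909/49) ≈ 4.307

4.307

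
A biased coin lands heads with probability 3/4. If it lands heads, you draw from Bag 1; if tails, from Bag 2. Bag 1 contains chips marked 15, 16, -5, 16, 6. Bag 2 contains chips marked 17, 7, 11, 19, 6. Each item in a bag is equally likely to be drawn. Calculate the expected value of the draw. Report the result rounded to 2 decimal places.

E[X | Bag 1] = (15 + 16 − 5 + 16 + 6)/5 = 48/5
E[X | Bag 2] = (17 + 7 + 11 + 19 + 6)/5 = 12
E[X] = (3/4)·48/5 + (1/4)·12 = 51/5 ≈ 10.20

10.20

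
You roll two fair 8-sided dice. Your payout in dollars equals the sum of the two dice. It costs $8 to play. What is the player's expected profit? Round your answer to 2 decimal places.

Distribution of the sum of the two dice: 2 w.p. 1/64, 3 w.p. 1/32, 4 w.p. 3/64, 5 w.p. 1/16, 6 w.p. 5/64, 7 w.p. 3/32, …
E[payout] = (1/64)·2 + (1/32)·3 + (3/64)·4 + (1/16)·5 + (5/64)·6 + (3/32)·7 + (7/64)·8 + (1/8)·9 + (7/64)·10 + (3/32)·11 + (5/64)·12 + (1/16)·13 + (3/64)·14 + (1/32)·15 + (1/64)·16 = 9
Expected profit = 9 − 8 = 1 ≈ $1.00

$1.00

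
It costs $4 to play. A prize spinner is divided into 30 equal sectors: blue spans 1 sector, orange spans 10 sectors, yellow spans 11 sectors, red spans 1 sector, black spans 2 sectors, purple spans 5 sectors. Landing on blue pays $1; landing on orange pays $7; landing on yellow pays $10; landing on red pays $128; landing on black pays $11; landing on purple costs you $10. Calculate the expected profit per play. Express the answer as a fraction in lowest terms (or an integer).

E[payout] = (1/30)·1 + (10/30)·7 + (11/30)·10 + (1/30)·128 + (2/30)·11 + (5/30)·(-10) = 281/30
Expected profit = 281/30 − 4 = 161/30

161/30 dollars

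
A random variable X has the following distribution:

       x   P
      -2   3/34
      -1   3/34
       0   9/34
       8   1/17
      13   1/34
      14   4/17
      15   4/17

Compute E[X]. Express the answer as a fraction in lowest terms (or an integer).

E[X] = (3/34)·(-2) + (3/34)·(-1) + (9/34)·0 + (1/17)·8 + (1/34)·13 + (4/17)·14 + (4/17)·15
     = 126/17

126/17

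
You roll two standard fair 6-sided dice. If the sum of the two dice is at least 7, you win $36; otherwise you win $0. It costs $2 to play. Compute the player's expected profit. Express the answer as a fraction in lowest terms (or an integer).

E[payout] = (5/12)·0 + (7/12)·36 = 21
Expected profit = 21 − 2 = 19

$19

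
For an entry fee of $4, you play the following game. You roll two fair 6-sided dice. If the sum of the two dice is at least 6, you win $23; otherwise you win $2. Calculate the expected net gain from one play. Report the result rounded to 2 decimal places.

E[payout] = (5/18)·2 + (13/18)·23 = 103/6
Expected profit = 103/6 − 4 = 79/6 ≈ $13.17

$13.17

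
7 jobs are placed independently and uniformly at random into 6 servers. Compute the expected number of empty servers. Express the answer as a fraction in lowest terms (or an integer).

Let Xⱼ=1 if server j is empty. P(Xⱼ=1) = ((6-1)/6)^7 = 78125/279936.
By linearity, E[#empty] = 6·78125/279936 = 78125/46656.

78125/46656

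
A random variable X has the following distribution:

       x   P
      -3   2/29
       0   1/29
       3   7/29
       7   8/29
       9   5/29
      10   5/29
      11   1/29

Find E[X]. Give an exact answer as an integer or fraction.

177/29

E[X] = (2/29)·(-3) + (1/29)·0 + (7/29)·3 + (8/29)·7 + (5/29)·9 + (5/29)·10 + (1/29)·11
     = 177/29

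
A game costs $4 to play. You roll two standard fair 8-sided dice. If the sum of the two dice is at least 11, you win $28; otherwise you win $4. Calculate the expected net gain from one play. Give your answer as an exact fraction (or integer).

E[payout] = (43/64)·4 + (21/64)·28 = 95/8
Expected profit = 95/8 − 4 = 63/8

63/8 dollars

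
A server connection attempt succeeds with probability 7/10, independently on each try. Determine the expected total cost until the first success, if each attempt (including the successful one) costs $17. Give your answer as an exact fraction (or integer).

170/7 dollars

E[#attempts] = 1/p = 10/7; E[cost] = 17·10/7 = 170/7.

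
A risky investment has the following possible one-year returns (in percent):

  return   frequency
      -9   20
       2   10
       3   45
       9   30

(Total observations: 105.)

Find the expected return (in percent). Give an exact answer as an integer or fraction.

7/3

Total = 105, so P(return=-9) = 20/105, etc.
E[X] = (4/21)·(-9) + (2/21)·2 + (3/7)·3 + (2/7)·9
     = 7/3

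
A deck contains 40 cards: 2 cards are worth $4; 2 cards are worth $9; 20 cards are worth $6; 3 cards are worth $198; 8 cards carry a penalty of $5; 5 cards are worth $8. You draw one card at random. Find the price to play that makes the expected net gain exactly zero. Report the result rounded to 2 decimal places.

$18.50

E[payout] = (2/40)·4 + (2/40)·9 + (20/40)·6 + (3/40)·198 + (8/40)·(-5) + (5/40)·8 = 37/2
Fair fee = E[payout] = 37/2 ≈ $18.50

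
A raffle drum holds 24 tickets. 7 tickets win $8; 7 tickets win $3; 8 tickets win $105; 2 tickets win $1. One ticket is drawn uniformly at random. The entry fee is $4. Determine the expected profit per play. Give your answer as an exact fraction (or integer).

823/24 dollars

E[payout] = (7/24)·8 + (7/24)·3 + (8/24)·105 + (2/24)·1 = 919/24
Expected profit = 919/24 − 4 = 823/24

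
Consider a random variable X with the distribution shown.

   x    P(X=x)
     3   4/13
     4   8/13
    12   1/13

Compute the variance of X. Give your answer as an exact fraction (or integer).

E[X] = (4/13)·3 + (8/13)·4 + (1/13)·12 = 56/13
E[X²] = (4/13)·9 + (8/13)·16 + (1/13)·144 = 308/13
Var(X) = 308/13 − (56/13)² = 868/169

868/169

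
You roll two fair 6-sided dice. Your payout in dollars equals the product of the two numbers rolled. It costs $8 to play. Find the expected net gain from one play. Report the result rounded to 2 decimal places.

Distribution of the product of the two numbers rolled: 1 w.p. 1/36, 2 w.p. 1/18, 3 w.p. 1/18, 4 w.p. 1/12, 5 w.p. 1/18, 6 w.p. 1/9, …
E[payout] = (1/36)·1 + (1/18)·2 + (1/18)·3 + (1/12)·4 + (1/18)·5 + (1/9)·6 + (1/18)·8 + (1/36)·9 + (1/18)·10 + (1/9)·12 + (1/18)·15 + (1/36)·16 + (1/18)·18 + (1/18)·20 + (1/18)·24 + (1/36)·25 + (1/18)·30 + (1/36)·36 = 49/4
Expected profit = 49/4 − 8 = 17/4 ≈ $4.25

$4.25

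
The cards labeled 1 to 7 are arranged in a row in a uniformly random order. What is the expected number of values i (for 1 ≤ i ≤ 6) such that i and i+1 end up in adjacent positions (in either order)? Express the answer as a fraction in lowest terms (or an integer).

For each i ∈ {1,…,6}, let Xᵢ = 1 if i and i+1 are adjacent. P(Xᵢ=1) = 2·(7−1)!/7! = 2/7.
By linearity, E[ΣXᵢ] = (6)·(2/7) = 12/7.

12/7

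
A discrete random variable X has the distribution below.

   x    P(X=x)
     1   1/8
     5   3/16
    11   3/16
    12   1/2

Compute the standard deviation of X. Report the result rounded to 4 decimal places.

4.0292

E[X] = 73/8, E[X²] = 199/2
Var(X) = E[X²] − (E[X])² = 199/2 − 5329/64 = 1039/64
SD(X) = √(1039/64) ≈ 4.0292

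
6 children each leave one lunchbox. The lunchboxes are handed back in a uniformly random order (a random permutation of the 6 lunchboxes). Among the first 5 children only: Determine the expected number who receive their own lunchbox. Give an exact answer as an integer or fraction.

5/6

Let Xᵢ = 1 if person i gets their own lunchbox. For each i, P(Xᵢ=1) = 1/6.
By linearity of expectation, E[X₁+…+X_5] = 5·(1/6) = 5/6.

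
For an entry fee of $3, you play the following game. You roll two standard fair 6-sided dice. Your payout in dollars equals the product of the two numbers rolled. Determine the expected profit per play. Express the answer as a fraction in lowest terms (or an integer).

Distribution of the product of the two numbers rolled: 1 w.p. 1/36, 2 w.p. 1/18, 3 w.p. 1/18, 4 w.p. 1/12, 5 w.p. 1/18, 6 w.p. 1/9, …
E[payout] = (1/36)·1 + (1/18)·2 + (1/18)·3 + (1/12)·4 + (1/18)·5 + (1/9)·6 + (1/18)·8 + (1/36)·9 + (1/18)·10 + (1/9)·12 + (1/18)·15 + (1/36)·16 + (1/18)·18 + (1/18)·20 + (1/18)·24 + (1/36)·25 + (1/18)·30 + (1/36)·36 = 49/4
Expected profit = 49/4 − 3 = 37/4

37/4 dollars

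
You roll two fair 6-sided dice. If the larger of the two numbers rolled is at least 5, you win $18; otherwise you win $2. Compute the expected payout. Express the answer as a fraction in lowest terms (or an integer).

98/9 dollars

E[payout] = (4/9)·2 + (5/9)·18 = 98/9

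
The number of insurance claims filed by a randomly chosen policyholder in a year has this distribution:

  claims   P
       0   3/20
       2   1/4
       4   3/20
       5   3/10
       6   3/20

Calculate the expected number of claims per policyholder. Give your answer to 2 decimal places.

E[X] = (3/20)·0 + (1/4)·2 + (3/20)·4 + (3/10)·5 + (3/20)·6
     = 7/2 ≈ 3.50

3.50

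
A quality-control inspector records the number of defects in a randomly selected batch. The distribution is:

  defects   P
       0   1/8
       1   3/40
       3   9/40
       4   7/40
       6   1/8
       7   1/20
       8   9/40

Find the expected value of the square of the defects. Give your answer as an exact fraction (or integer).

E[X²] = (1/8)·0 + (3/40)·1 + (9/40)·9 + (7/40)·16 + (1/8)·36 + (1/20)·49 + (9/40)·64
     = 105/4

105/4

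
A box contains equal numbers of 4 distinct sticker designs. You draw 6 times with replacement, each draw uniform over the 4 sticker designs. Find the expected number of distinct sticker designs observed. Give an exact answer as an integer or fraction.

Let Xⱼ=1 if type j appears at least once. P(Xⱼ=1) = 1 − ((4−1)/4)^6 = 3367/4096.
E[#distinct] = 4·3367/4096 = 3367/1024.

3367/1024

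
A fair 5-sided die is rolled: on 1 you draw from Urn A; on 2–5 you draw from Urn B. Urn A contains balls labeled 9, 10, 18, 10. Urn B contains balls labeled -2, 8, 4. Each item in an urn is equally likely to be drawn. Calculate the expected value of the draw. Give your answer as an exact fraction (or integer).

E[X | Urn A] = (9 + 10 + 18 + 10)/4 = 47/4
E[X | Urn B] = (-2 + 8 + 4)/3 = 10/3
E[X] = (1/5)·47/4 + (4/5)·10/3 = 301/60

301/60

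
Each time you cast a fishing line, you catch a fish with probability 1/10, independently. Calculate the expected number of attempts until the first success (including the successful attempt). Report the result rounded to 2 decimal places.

For a geometric distribution, E[trials] = 1/p = 1/(1/10) = 10.
≈ 10.00

10.00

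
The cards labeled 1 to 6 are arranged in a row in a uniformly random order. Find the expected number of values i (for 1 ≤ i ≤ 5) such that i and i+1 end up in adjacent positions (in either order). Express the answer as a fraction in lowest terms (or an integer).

For each i ∈ {1,…,5}, let Xᵢ = 1 if i and i+1 are adjacent. P(Xᵢ=1) = 2·(6−1)!/6! = 2/6.
By linearity, E[ΣXᵢ] = (5)·(2/6) = 5/3.

5/3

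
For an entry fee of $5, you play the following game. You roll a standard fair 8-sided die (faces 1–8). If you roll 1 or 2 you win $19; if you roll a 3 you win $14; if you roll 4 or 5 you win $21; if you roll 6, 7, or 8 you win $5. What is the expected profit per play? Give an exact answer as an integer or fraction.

E[payout] = (3/8)·5 + (1/8)·14 + (1/4)·19 + (1/4)·21 = 109/8
Expected profit = 109/8 − 5 = 69/8

69/8 dollars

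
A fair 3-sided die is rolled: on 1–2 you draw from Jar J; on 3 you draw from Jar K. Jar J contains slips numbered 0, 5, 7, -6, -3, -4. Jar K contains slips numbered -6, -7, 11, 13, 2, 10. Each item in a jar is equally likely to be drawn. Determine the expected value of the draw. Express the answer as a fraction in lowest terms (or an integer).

E[X | Jar J] = (0 + 5 + 7 − 6 − 3 − 4)/6 = -1/6
E[X | Jar K] = (-6 − 7 + 11 + 13 + 2 + 10)/6 = 23/6
E[X] = (2/3)·(-1/6) + (1/3)·23/6 = 7/6

7/6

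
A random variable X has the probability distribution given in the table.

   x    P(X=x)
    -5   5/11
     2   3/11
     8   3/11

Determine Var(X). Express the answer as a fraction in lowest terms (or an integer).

3594/121

E[X] = (5/11)·(-5) + (3/11)·2 + (3/11)·8 = 5/11
E[X²] = (5/11)·25 + (3/11)·4 + (3/11)·64 = 329/11
Var(X) = 329/11 − (5/11)² = 3594/121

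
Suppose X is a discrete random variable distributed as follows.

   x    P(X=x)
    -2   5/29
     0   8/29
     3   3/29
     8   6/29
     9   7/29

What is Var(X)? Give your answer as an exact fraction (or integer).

E[X] = (5/29)·(-2) + (8/29)·0 + (3/29)·3 + (6/29)·8 + (7/29)·9 = 110/29
E[X²] = (5/29)·4 + (8/29)·0 + (3/29)·9 + (6/29)·64 + (7/29)·81 = 998/29
Var(X) = 998/29 − (110/29)² = 16842/841

16842/841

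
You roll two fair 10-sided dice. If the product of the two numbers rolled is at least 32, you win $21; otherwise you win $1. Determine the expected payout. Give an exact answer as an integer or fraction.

44/5 dollars

E[payout] = (61/100)·1 + (39/100)·21 = 44/5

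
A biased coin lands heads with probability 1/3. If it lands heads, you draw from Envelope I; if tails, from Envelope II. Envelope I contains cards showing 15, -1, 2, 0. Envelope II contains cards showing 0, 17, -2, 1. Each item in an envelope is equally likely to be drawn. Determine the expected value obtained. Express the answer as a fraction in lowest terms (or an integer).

4

E[X | Envelope I] = (15 − 1 + 2 + 0)/4 = 4
E[X | Envelope II] = (0 + 17 − 2 + 1)/4 = 4
E[X] = (1/3)·4 + (2/3)·4 = 4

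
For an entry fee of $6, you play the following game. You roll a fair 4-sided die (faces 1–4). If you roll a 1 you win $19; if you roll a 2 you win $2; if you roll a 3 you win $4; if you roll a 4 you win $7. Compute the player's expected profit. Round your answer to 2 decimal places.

$2.00

E[payout] = (1/4)·2 + (1/4)·4 + (1/4)·7 + (1/4)·19 = 8
Expected profit = 8 − 6 = 2 ≈ $2.00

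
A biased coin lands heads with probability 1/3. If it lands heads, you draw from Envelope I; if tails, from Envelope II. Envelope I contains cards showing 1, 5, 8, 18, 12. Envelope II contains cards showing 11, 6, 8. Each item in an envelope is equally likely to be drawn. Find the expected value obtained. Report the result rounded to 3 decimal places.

8.489

E[X | Envelope I] = (1 + 5 + 8 + 18 + 12)/5 = 44/5
E[X | Envelope II] = (11 + 6 + 8)/3 = 25/3
E[X] = (1/3)·44/5 + (2/3)·25/3 = 382/45 ≈ 8.489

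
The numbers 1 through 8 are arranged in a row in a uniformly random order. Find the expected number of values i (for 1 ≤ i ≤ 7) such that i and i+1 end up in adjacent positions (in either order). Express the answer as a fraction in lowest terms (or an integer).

7/4

For each i ∈ {1,…,7}, let Xᵢ = 1 if i and i+1 are adjacent. P(Xᵢ=1) = 2·(8−1)!/8! = 2/8.
By linearity, E[ΣXᵢ] = (7)·(2/8) = 7/4.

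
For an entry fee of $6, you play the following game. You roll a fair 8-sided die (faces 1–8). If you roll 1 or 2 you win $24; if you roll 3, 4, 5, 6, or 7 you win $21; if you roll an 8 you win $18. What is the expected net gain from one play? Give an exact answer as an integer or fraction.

123/8 dollars

E[payout] = (1/8)·18 + (5/8)·21 + (1/4)·24 = 171/8
Expected profit = 171/8 − 6 = 123/8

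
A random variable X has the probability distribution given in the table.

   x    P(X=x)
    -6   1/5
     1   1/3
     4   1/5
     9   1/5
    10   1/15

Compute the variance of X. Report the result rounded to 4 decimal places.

27.8400

E[X] = (1/5)·(-6) + (1/3)·1 + (1/5)·4 + (1/5)·9 + (1/15)·10 = 12/5
E[X²] = (1/5)·36 + (1/3)·1 + (1/5)·16 + (1/5)·81 + (1/15)·100 = 168/5
Var(X) = 168/5 − (12/5)² = 696/25 ≈ 27.8400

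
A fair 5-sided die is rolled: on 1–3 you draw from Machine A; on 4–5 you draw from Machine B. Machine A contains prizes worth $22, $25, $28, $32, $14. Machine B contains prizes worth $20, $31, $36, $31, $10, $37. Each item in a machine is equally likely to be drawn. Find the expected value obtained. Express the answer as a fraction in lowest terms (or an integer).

E[X | Machine A] = (22 + 25 + 28 + 32 + 14)/5 = 121/5
E[X | Machine B] = (20 + 31 + 36 + 31 + 10 + 37)/6 = 55/2
E[X] = (3/5)·121/5 + (2/5)·55/2 = 638/25

638/25 dollars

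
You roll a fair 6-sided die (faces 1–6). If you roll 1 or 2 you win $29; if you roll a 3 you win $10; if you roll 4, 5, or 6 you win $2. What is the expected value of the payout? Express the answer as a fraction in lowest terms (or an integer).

E[payout] = (1/2)·2 + (1/6)·10 + (1/3)·29 = 37/3

37/3 dollars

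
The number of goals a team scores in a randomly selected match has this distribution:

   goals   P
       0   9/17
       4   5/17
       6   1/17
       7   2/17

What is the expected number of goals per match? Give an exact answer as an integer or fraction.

40/17

E[X] = (9/17)·0 + (5/17)·4 + (1/17)·6 + (2/17)·7
     = 40/17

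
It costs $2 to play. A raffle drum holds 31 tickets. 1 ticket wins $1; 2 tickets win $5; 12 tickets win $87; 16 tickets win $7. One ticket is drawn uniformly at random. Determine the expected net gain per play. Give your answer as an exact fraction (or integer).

1105/31 dollars

E[payout] = (1/31)·1 + (2/31)·5 + (12/31)·87 + (16/31)·7 = 1167/31
Expected profit = 1167/31 − 2 = 1105/31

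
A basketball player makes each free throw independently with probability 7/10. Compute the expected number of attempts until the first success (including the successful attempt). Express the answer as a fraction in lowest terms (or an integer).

10/7

For a geometric distribution, E[trials] = 1/p = 1/(7/10) = 10/7.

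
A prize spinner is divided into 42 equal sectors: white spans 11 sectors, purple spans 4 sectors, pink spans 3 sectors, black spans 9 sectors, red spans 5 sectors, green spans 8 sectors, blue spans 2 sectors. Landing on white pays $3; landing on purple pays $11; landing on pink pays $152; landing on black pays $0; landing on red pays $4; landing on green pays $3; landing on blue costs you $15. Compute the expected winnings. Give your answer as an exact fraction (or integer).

E[payout] = (11/42)·3 + (4/42)·11 + (3/42)·152 + (9/42)·0 + (5/42)·4 + (8/42)·3 + (2/42)·(-15) = 547/42

547/42 dollars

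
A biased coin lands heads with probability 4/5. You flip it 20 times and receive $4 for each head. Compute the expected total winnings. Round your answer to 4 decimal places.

$64.0000

E[#heads] = 20·4/5 = 16 (linearity over flips).
E[winnings] = 4·16 = 64.
≈ 64.0000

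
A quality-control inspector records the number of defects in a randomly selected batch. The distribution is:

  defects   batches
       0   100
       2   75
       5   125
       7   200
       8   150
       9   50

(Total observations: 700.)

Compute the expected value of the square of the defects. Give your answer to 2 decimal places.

Total = 700, so P(defects=0) = 100/700, etc.
E[X²] = (1/7)·0 + (3/28)·4 + (5/28)·25 + (2/7)·49 + (3/14)·64 + (1/14)·81
     = 1075/28 ≈ 38.39

38.39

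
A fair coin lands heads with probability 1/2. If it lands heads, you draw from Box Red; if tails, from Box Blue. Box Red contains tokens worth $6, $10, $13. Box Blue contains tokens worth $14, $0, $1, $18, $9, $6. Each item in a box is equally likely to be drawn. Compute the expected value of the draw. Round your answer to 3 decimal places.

E[X | Box Red] = (6 + 10 + 13)/3 = 29/3
E[X | Box Blue] = (14 + 0 + 1 + 18 + 9 + 6)/6 = 8
E[X] = (1/2)·29/3 + (1/2)·8 = 53/6 ≈ 8.833

$8.833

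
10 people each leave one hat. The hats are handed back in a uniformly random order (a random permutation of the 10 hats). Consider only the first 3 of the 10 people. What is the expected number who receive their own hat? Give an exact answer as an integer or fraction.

3/10

Let Xᵢ = 1 if person i gets their own hat. For each i, P(Xᵢ=1) = 1/10.
By linearity of expectation, E[X₁+…+X_3] = 3·(1/10) = 3/10.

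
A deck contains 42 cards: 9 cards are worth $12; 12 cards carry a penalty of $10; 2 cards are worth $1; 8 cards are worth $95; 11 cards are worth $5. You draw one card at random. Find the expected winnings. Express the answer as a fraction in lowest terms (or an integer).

115/6 dollars

E[payout] = (9/42)·12 + (12/42)·(-10) + (2/42)·1 + (8/42)·95 + (11/42)·5 = 115/6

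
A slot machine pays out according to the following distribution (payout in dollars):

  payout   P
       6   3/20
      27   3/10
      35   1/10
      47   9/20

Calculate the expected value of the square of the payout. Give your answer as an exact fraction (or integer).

26813/20

E[X²] = (3/20)·36 + (3/10)·729 + (1/10)·1225 + (9/20)·2209
     = 26813/20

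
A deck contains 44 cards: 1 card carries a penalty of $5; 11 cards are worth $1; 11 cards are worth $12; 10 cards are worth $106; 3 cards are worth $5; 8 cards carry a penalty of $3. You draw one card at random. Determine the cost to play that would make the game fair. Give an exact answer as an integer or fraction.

E[payout] = (1/44)·(-5) + (11/44)·1 + (11/44)·12 + (10/44)·106 + (3/44)·5 + (8/44)·(-3) = 1189/44
Fair fee = E[payout] = 1189/44

1189/44 dollars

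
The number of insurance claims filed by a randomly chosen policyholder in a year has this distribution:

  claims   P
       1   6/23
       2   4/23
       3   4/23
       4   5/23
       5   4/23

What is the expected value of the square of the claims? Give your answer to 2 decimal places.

E[X²] = (6/23)·1 + (4/23)·4 + (4/23)·9 + (5/23)·16 + (4/23)·25
     = 238/23 ≈ 10.35

10.35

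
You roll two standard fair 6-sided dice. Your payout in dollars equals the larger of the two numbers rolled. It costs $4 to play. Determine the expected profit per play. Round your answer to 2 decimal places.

Distribution of the larger of the two numbers rolled: 1 w.p. 1/36, 2 w.p. 1/12, 3 w.p. 5/36, 4 w.p. 7/36, 5 w.p. 1/4, 6 w.p. 11/36
E[payout] = (1/36)·1 + (1/12)·2 + (5/36)·3 + (7/36)·4 + (1/4)·5 + (11/36)·6 = 161/36
Expected profit = 161/36 − 4 = 17/36 ≈ $0.47

$0.47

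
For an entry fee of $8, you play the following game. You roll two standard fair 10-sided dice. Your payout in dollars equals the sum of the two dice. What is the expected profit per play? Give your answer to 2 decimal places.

Distribution of the sum of the two dice: 2 w.p. 1/100, 3 w.p. 1/50, 4 w.p. 3/100, 5 w.p. 1/25, 6 w.p. 1/20, 7 w.p. 3/50, …
E[payout] = (1/100)·2 + (1/50)·3 + (3/100)·4 + (1/25)·5 + (1/20)·6 + (3/50)·7 + (7/100)·8 + (2/25)·9 + (9/100)·10 + (1/10)·11 + (9/100)·12 + (2/25)·13 + (7/100)·14 + (3/50)·15 + (1/20)·16 + (1/25)·17 + (3/100)·18 + (1/50)·19 + (1/100)·20 = 11
Expected profit = 11 − 8 = 3 ≈ $3.00

$3.00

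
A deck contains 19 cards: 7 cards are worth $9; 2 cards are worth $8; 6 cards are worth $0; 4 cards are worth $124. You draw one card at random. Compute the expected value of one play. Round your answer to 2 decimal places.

$30.26

E[payout] = (7/19)·9 + (2/19)·8 + (6/19)·0 + (4/19)·124 = 575/19
≈ $30.26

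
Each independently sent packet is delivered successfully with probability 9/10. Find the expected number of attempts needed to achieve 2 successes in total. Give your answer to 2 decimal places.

By linearity (sum of 2 independent geometric waits), E[trials] = 2/p = 2/(9/10) = 20/9.
≈ 2.22

2.22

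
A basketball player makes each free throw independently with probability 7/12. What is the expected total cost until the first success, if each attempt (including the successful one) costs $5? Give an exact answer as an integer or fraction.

E[#attempts] = 1/p = 12/7; E[cost] = 5·12/7 = 60/7.

60/7 dollars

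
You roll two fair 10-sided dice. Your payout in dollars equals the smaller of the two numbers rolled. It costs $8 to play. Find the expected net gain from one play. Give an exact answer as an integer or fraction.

Distribution of the smaller of the two numbers rolled: 1 w.p. 19/100, 2 w.p. 17/100, 3 w.p. 3/20, 4 w.p. 13/100, 5 w.p. 11/100, 6 w.p. 9/100, …
E[payout] = (19/100)·1 + (17/100)·2 + (3/20)·3 + (13/100)·4 + (11/100)·5 + (9/100)·6 + (7/100)·7 + (1/20)·8 + (3/100)·9 + (1/100)·10 = 77/20
Expected profit = 77/20 − 8 = -83/20

-83/20 dollars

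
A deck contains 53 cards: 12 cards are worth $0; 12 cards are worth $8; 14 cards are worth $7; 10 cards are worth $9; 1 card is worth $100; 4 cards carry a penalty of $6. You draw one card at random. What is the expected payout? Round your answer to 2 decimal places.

E[payout] = (12/53)·0 + (12/53)·8 + (14/53)·7 + (10/53)·9 + (1/53)·100 + (4/53)·(-6) = 360/53
≈ $6.79

$6.79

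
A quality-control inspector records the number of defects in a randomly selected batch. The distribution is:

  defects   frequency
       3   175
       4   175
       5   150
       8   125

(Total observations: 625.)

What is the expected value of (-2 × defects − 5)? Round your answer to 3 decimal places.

Total = 625, so P(defects=3) = 175/625, etc.
E[-2x-5] = (7/25)·(-11) + (7/25)·(-13) + (6/25)·(-15) + (1/5)·(-21)
     = -363/25 ≈ -14.520

-14.520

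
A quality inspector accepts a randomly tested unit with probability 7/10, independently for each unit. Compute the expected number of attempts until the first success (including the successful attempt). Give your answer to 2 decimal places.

For a geometric distribution, E[trials] = 1/p = 1/(7/10) = 10/7.
≈ 1.43

1.43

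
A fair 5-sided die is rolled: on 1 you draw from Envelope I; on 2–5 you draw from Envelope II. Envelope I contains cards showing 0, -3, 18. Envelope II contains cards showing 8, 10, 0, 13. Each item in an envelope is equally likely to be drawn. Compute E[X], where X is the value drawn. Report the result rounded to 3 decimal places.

7.200

E[X | Envelope I] = (0 − 3 + 18)/3 = 5
E[X | Envelope II] = (8 + 10 + 0 + 13)/4 = 31/4
E[X] = (1/5)·5 + (4/5)·31/4 = 36/5 ≈ 7.200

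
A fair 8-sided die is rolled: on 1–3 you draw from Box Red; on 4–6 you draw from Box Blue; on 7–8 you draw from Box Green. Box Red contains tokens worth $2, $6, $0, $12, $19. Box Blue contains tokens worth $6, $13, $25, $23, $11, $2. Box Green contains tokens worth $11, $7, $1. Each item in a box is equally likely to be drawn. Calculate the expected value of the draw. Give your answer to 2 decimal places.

$9.51

E[X | Box Red] = (2 + 6 + 0 + 12 + 19)/5 = 39/5
E[X | Box Blue] = (6 + 13 + 25 + 23 + 11 + 2)/6 = 40/3
E[X | Box Green] = (11 + 7 + 1)/3 = 19/3
E[X] = (3/8)·39/5 + (3/8)·40/3 + (1/4)·19/3 = 1141/120 ≈ 9.51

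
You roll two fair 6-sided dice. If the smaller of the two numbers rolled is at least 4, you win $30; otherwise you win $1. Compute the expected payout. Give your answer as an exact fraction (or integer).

E[payout] = (3/4)·1 + (1/4)·30 = 33/4

33/4 dollars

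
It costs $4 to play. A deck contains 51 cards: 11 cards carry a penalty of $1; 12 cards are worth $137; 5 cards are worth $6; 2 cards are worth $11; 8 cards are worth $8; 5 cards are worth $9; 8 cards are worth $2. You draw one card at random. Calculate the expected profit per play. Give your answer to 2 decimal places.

$31.49

E[payout] = (11/51)·(-1) + (12/51)·137 + (5/51)·6 + (2/51)·11 + (8/51)·8 + (5/51)·9 + (8/51)·2 = 1810/51
Expected profit = 1810/51 − 4 = 1606/51 ≈ $31.49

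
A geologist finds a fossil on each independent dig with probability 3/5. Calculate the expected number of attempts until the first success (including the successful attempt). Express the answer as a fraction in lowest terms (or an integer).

5/3

For a geometric distribution, E[trials] = 1/p = 1/(3/5) = 5/3.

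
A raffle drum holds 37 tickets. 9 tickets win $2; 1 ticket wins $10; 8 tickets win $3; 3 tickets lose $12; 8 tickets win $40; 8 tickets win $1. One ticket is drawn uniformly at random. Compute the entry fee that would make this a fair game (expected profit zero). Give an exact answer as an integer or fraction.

344/37 dollars

E[payout] = (9/37)·2 + (1/37)·10 + (8/37)·3 + (3/37)·(-12) + (8/37)·40 + (8/37)·1 = 344/37
Fair fee = E[payout] = 344/37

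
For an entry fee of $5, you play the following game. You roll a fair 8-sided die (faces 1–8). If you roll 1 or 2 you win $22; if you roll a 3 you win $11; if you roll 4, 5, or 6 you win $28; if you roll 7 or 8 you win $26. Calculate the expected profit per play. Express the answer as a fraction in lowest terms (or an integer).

151/8 dollars

E[payout] = (1/8)·11 + (1/4)·22 + (1/4)·26 + (3/8)·28 = 191/8
Expected profit = 191/8 − 5 = 151/8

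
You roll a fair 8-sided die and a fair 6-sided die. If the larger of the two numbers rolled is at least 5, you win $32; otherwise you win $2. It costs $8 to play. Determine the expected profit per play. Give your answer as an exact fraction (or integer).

E[payout] = (1/3)·2 + (2/3)·32 = 22
Expected profit = 22 − 8 = 14

$14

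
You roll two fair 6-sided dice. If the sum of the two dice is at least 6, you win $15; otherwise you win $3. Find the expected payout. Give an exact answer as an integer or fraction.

35/3 dollars

E[payout] = (5/18)·3 + (13/18)·15 = 35/3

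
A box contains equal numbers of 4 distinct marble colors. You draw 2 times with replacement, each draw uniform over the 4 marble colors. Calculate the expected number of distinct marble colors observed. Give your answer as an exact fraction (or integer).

7/4

Let Xⱼ=1 if type j appears at least once. P(Xⱼ=1) = 1 − ((4−1)/4)^2 = 7/16.
E[#distinct] = 4·7/16 = 7/4.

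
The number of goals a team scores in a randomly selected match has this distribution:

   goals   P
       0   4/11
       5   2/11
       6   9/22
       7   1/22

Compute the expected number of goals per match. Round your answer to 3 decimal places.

3.682

E[X] = (4/11)·0 + (2/11)·5 + (9/22)·6 + (1/22)·7
     = 81/22 ≈ 3.682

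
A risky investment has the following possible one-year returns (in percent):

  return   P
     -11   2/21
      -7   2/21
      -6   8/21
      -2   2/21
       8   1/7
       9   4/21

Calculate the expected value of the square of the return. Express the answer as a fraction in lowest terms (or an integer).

E[X²] = (2/21)·121 + (2/21)·49 + (8/21)·36 + (2/21)·4 + (1/7)·64 + (4/21)·81
     = 384/7

384/7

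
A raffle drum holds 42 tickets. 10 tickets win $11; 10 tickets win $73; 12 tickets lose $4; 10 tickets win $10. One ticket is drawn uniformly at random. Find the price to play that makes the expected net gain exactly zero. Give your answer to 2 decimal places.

E[payout] = (10/42)·11 + (10/42)·73 + (12/42)·(-4) + (10/42)·10 = 446/21
Fair fee = E[payout] = 446/21 ≈ $21.24

$21.24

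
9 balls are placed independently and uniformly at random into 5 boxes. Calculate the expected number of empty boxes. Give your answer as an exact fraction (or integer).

262144/390625

Let Xⱼ=1 if box j is empty. P(Xⱼ=1) = ((5-1)/5)^9 = 262144/1953125.
By linearity, E[#empty] = 5·262144/1953125 = 262144/390625.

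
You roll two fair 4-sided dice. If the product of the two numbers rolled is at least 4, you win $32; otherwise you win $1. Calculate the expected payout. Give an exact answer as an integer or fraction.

E[payout] = (5/16)·1 + (11/16)·32 = 357/16

357/16 dollars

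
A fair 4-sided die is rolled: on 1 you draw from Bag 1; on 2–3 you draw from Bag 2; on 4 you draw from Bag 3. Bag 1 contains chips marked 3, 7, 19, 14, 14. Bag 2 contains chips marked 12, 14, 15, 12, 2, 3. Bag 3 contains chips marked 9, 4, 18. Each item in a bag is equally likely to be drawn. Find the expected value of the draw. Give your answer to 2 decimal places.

E[X | Bag 1] = (3 + 7 + 19 + 14 + 14)/5 = 57/5
E[X | Bag 2] = (12 + 14 + 15 + 12 + 2 + 3)/6 = 29/3
E[X | Bag 3] = (9 + 4 + 18)/3 = 31/3
E[X] = (1/4)·57/5 + (1/2)·29/3 + (1/4)·31/3 = 154/15 ≈ 10.27

10.27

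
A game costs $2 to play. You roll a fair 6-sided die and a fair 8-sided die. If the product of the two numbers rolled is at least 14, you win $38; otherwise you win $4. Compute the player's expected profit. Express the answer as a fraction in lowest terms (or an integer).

E[payout] = (25/48)·4 + (23/48)·38 = 487/24
Expected profit = 487/24 − 2 = 439/24

439/24 dollars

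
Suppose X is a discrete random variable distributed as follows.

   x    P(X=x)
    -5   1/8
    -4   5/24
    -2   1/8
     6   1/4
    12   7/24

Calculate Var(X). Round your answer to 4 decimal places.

47.1233

E[X] = (1/8)·(-5) + (5/24)·(-4) + (1/8)·(-2) + (1/4)·6 + (7/24)·12 = 79/24
E[X²] = (1/8)·25 + (5/24)·16 + (1/8)·4 + (1/4)·36 + (7/24)·144 = 1391/24
Var(X) = 1391/24 − (79/24)² = 27143/576 ≈ 47.1233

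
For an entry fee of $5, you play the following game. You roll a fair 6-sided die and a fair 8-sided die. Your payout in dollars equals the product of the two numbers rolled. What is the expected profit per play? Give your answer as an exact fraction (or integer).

43/4 dollars

Distribution of the product of the two numbers rolled: 1 w.p. 1/48, 2 w.p. 1/24, 3 w.p. 1/24, 4 w.p. 1/16, 5 w.p. 1/24, 6 w.p. 1/12, …
E[payout] = (1/48)·1 + (1/24)·2 + (1/24)·3 + (1/16)·4 + (1/24)·5 + (1/12)·6 + (1/48)·7 + (1/16)·8 + (1/48)·9 + (1/24)·10 + (1/12)·12 + (1/48)·14 + (1/24)·15 + (1/24)·16 + (1/24)·18 + (1/24)·20 + (1/48)·21 + (1/16)·24 + (1/48)·25 + (1/48)·28 + (1/24)·30 + (1/48)·32 + (1/48)·35 + (1/48)·36 + (1/48)·40 + (1/48)·42 + (1/48)·48 = 63/4
Expected profit = 63/4 − 5 = 43/4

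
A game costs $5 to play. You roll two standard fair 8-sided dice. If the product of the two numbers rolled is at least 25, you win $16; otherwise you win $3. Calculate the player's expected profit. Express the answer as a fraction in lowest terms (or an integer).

33/16 dollars

E[payout] = (11/16)·3 + (5/16)·16 = 113/16
Expected profit = 113/16 − 5 = 33/16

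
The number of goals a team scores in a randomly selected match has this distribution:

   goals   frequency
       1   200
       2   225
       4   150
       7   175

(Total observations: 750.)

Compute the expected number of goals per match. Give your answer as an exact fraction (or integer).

Total = 750, so P(goals=1) = 200/750, etc.
E[X] = (4/15)·1 + (3/10)·2 + (1/5)·4 + (7/30)·7
     = 33/10

33/10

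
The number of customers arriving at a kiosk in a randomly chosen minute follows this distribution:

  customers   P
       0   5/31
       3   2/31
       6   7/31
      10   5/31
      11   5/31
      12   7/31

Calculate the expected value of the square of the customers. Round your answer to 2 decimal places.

76.87

E[X²] = (5/31)·0 + (2/31)·9 + (7/31)·36 + (5/31)·100 + (5/31)·121 + (7/31)·144
     = 2383/31 ≈ 76.87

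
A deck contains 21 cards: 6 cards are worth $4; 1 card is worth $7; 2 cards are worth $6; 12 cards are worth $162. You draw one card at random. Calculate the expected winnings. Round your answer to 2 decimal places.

E[payout] = (6/21)·4 + (1/21)·7 + (2/21)·6 + (12/21)·162 = 1987/21
≈ $94.62

$94.62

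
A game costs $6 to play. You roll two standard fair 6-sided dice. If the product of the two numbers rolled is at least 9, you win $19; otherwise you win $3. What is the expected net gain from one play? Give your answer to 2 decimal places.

E[payout] = (4/9)·3 + (5/9)·19 = 107/9
Expected profit = 107/9 − 6 = 53/9 ≈ $5.89

$5.89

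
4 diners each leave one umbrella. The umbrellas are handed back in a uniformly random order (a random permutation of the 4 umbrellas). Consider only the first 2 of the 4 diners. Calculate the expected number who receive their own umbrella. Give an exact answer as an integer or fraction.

Let Xᵢ = 1 if person i gets their own umbrella. For each i, P(Xᵢ=1) = 1/4.
By linearity of expectation, E[X₁+…+X_2] = 2·(1/4) = 1/2.

1/2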